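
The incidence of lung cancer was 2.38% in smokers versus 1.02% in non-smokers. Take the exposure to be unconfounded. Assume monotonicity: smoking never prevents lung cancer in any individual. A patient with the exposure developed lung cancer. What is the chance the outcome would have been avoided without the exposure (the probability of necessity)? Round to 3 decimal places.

p₁ = 0.0238, p₀ = 0.0102.
Under exogeneity and monotonicity, PN = (p₁ − p₀) / p₁.
PN = (0.0238 − 0.0102) / 0.0238 = 0.0136 / 0.0238 ≈ 0.5714

PN ≈ 0.571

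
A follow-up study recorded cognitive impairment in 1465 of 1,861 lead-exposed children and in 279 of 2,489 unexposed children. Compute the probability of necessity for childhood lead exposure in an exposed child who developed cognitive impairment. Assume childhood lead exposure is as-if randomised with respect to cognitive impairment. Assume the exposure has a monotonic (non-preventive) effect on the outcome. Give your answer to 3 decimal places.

p₁ = P(outcome | exposed) = 1465/1861 = 0.78721
p₀ = P(outcome | unexposed) = 279/2489 = 0.11209
Under exogeneity and monotonicity, PN = (p₁ − p₀) / p₁.
PN = (0.78721 − 0.11209) / 0.78721 = 0.67512 / 0.78721 ≈ 0.8576

PN ≈ 0.858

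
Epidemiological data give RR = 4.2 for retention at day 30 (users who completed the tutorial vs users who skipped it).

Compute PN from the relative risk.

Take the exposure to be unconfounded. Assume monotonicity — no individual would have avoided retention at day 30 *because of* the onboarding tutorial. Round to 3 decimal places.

PN ≈ 0.762

Under exogeneity and monotonicity, PN = (RR − 1) / RR = 1 − 1/RR.
PN = (4.2 − 1) / 4.2 = 3.2 / 4.2 ≈ 0.7619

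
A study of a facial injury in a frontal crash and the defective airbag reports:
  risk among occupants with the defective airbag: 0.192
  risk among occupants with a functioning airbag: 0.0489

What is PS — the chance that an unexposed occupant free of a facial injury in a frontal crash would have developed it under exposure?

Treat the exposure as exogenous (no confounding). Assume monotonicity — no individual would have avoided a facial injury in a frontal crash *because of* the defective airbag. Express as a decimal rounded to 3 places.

Let p₁ = 0.192, p₀ = 0.0489.
Under exogeneity and monotonicity, PS = (p₁ − p₀) / (1 − p₀).
PS = (0.192 − 0.0489) / (1 − 0.0489) = 0.1431 / 0.9511 ≈ 0.1505

PS ≈ 0.150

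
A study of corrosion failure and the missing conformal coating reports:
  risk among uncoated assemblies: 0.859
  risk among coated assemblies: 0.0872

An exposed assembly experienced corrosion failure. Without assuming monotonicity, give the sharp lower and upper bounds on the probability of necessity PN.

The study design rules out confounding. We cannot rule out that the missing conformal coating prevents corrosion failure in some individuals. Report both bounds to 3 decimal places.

0.898 ≤ PN ≤ 1.000

Let p₁ = 0.859, p₀ = 0.0872.
Under exogeneity alone the bounds on PN are max{0,(p₁−p₀)/p₁} ≤ PN ≤ min{1,(1−p₀)/p₁}.
  lower = (p₁ − p₀)/p₁ = 0.7718 / 0.859 ≈ 0.8985
  upper = min{1, (1 − p₀)/p₁} = 0.9128 / 0.859 ≈ 1.0626 → capped at 1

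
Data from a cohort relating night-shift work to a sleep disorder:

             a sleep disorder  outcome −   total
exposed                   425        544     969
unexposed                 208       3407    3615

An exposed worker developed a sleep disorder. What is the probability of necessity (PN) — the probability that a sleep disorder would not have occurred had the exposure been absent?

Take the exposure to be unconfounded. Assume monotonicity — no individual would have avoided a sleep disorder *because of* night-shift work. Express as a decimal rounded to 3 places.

p₁ = P(outcome | exposed) = 425/969 = 0.4386
p₀ = P(outcome | unexposed) = 208/3615 = 0.057538
Under exogeneity and monotonicity, PN = (p₁ − p₀)/p₁.
PN = (0.4386 − 0.057538) / 0.4386 ≈ 0.8688

PN ≈ 0.869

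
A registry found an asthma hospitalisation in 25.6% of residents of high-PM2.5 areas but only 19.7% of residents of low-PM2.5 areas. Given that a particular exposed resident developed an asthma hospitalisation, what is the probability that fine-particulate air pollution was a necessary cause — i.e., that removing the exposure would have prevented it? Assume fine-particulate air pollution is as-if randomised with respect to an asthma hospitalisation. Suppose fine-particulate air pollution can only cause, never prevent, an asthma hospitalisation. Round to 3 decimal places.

PN ≈ 0.230

p₁ = 0.256, p₀ = 0.197.
Under exogeneity and monotonicity, PN = (p₁ − p₀) / p₁.
PN = (0.256 − 0.197) / 0.256 = 0.059 / 0.256 ≈ 0.2305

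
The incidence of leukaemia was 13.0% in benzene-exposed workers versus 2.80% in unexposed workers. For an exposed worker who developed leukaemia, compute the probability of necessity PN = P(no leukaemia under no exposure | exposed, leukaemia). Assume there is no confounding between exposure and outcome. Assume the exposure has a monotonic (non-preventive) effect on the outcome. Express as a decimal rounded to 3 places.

PN ≈ 0.785

p₁ = 0.13, p₀ = 0.028.
Under exogeneity and monotonicity, PN = (p₁ − p₀) / p₁.
PN = (0.13 − 0.028) / 0.13 = 0.102 / 0.13 ≈ 0.7846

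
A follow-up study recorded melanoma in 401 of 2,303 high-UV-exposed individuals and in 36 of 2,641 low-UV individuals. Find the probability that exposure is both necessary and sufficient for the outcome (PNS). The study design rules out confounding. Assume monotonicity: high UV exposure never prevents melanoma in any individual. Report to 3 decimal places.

p₁ = P(outcome | exposed) = 401/2303 = 0.17412
p₀ = P(outcome | unexposed) = 36/2641 = 0.013631
Under exogeneity and monotonicity, PNS = p₁ − p₀.
PNS = 0.17412 − 0.013631 = 0.16049

PNS ≈ 0.160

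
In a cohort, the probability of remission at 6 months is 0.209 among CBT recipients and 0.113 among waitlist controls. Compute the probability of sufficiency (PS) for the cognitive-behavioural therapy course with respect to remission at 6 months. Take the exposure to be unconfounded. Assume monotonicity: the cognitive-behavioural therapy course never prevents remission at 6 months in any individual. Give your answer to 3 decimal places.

Let p₁ = 0.209, p₀ = 0.113.
Under exogeneity and monotonicity, PS = (p₁ − p₀) / (1 − p₀).
PS = (0.209 − 0.113) / (1 − 0.113) = 0.096 / 0.887 ≈ 0.1082

PS ≈ 0.108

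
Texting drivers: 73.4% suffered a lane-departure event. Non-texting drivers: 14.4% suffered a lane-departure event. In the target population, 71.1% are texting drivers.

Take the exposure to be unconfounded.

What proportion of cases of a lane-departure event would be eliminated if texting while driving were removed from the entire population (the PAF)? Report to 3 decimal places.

PAF ≈ 0.744

p₁ = 0.734, p₀ = 0.144.
Overall risk P(Y=1) = π·p₁ + (1−π)·p₀ = 0.711×0.734 + 0.289×0.144 = 0.56349.
Under exogeneity, PAF = [P(Y=1) − p₀] / P(Y=1).
PAF = (0.56349 − 0.144) / 0.56349 ≈ 0.7444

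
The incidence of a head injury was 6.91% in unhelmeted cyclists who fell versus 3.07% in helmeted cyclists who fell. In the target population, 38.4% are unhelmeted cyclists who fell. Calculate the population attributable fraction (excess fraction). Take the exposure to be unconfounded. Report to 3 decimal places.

PAF ≈ 0.324

p₁ = 0.0691, p₀ = 0.0307.
Overall risk P(Y=1) = π·p₁ + (1−π)·p₀ = 0.384×0.0691 + 0.616×0.0307 = 0.045446.
Under exogeneity, PAF = [P(Y=1) − p₀] / P(Y=1).
PAF = (0.045446 − 0.0307) / 0.045446 ≈ 0.3245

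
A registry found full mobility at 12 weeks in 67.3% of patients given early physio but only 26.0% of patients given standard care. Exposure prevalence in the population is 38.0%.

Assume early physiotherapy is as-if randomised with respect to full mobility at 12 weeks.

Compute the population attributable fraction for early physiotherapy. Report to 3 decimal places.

p₁ = 0.673, p₀ = 0.26.
Overall risk P(Y=1) = π·p₁ + (1−π)·p₀ = 0.38×0.673 + 0.62×0.26 = 0.41694.
Under exogeneity, PAF = [P(Y=1) − p₀] / P(Y=1).
PAF = (0.41694 − 0.26) / 0.41694 ≈ 0.3764

PAF ≈ 0.376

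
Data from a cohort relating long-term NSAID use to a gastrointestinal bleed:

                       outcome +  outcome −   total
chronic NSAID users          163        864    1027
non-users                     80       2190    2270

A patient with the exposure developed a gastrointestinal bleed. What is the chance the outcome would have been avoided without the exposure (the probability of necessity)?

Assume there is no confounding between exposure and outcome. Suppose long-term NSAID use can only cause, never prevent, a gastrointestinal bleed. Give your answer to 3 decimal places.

p₁ = P(outcome | exposed) = 163/1027 = 0.15871
p₀ = P(outcome | unexposed) = 80/2270 = 0.035242
Under exogeneity and monotonicity, PN = (p₁ − p₀)/p₁.
PN = (0.15871 − 0.035242) / 0.15871 ≈ 0.7780

PN ≈ 0.778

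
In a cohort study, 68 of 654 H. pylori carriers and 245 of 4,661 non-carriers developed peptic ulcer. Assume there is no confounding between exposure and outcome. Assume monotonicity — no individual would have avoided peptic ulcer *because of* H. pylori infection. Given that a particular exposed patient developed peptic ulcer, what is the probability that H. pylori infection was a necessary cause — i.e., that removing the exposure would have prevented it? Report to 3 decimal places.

p₁ = P(outcome | exposed) = 68/654 = 0.10398
p₀ = P(outcome | unexposed) = 245/4661 = 0.052564
Under exogeneity and monotonicity, PN = (p₁ − p₀) / p₁.
PN = (0.10398 − 0.052564) / 0.10398 = 0.051412 / 0.10398 ≈ 0.4945

PN ≈ 0.494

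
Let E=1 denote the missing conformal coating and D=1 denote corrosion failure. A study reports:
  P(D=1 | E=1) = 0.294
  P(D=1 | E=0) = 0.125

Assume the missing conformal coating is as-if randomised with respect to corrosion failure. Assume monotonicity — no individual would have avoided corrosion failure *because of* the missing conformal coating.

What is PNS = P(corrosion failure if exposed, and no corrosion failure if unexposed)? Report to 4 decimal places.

PNS ≈ 0.1690

Let p₁ = 0.294, p₀ = 0.125.
Under exogeneity and monotonicity, PNS = p₁ − p₀.
PNS = 0.294 − 0.125 = 0.169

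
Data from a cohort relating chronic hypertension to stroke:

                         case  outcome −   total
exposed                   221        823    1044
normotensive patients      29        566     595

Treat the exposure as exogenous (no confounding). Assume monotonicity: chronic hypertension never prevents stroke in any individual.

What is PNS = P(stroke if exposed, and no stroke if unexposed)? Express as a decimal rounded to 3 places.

p₁ = P(outcome | exposed) = 221/1044 = 0.21169
p₀ = P(outcome | unexposed) = 29/595 = 0.048739
Under exogeneity and monotonicity, PNS = p₁ − p₀.
PNS = 0.21169 − 0.048739 = 0.16295

PNS ≈ 0.163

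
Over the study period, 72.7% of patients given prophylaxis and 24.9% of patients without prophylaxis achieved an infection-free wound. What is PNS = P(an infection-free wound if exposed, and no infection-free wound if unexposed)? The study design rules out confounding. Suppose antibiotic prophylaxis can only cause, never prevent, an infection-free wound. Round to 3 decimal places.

p₁ = 0.727, p₀ = 0.249.
Under exogeneity and monotonicity, PNS = p₁ − p₀.
PNS = 0.727 − 0.249 = 0.478

PNS ≈ 0.478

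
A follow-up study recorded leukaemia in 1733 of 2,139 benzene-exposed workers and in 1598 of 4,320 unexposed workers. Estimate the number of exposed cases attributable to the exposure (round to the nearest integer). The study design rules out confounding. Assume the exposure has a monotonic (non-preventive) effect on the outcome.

about 942 cases

p₁ = P(outcome | exposed) = 1733/2139 = 0.81019
p₀ = P(outcome | unexposed) = 1598/4320 = 0.36991
PN = (p₁ − p₀)/p₁ = (0.81019 − 0.36991) / 0.81019 ≈ 0.54343.
Attributable cases ≈ PN × (exposed cases) = 0.54343 × 1733 ≈ 941.77.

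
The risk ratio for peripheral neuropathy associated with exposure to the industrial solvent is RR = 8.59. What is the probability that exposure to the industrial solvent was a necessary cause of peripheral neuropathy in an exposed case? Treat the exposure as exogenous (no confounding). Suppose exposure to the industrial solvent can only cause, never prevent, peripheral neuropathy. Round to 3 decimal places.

PN ≈ 0.884

Under exogeneity and monotonicity, PN = (RR − 1) / RR = 1 − 1/RR.
PN = (8.59 − 1) / 8.59 = 7.59 / 8.59 ≈ 0.8836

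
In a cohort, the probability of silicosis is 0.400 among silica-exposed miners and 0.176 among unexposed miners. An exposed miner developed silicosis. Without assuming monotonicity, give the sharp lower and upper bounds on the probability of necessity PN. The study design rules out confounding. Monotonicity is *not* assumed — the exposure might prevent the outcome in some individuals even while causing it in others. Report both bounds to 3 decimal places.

0.560 ≤ PN ≤ 1.000

Let p₁ = 0.4, p₀ = 0.176.
Under exogeneity alone the bounds on PN are max{0,(p₁−p₀)/p₁} ≤ PN ≤ min{1,(1−p₀)/p₁}.
  lower = (p₁ − p₀)/p₁ = 0.224 / 0.4 ≈ 0.5600
  upper = min{1, (1 − p₀)/p₁} = 0.824 / 0.4 ≈ 2.0600 → capped at 1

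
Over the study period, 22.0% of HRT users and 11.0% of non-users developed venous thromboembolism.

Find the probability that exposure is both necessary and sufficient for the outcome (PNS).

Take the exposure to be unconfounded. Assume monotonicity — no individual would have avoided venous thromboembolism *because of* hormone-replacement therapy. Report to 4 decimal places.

p₁ = 0.22, p₀ = 0.11.
Under exogeneity and monotonicity, PNS = p₁ − p₀.
PNS = 0.22 − 0.11 = 0.11

PNS ≈ 0.1100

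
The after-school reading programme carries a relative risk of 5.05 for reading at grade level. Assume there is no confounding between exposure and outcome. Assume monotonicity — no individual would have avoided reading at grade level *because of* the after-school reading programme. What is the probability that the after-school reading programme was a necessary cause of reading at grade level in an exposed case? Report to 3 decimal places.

PN ≈ 0.802

Under exogeneity and monotonicity, PN = (RR − 1) / RR = 1 − 1/RR.
PN = (5.05 − 1) / 5.05 = 4.05 / 5.05 ≈ 0.8020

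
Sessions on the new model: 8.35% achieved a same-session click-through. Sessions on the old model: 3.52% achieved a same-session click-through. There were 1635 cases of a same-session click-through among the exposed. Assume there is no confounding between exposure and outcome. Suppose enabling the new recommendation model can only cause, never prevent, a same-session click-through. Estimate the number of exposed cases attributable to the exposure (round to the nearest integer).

p₁ = 0.0835, p₀ = 0.0352.
PN = (p₁ − p₀)/p₁ = (0.0835 − 0.0352) / 0.0835 ≈ 0.57844.
Attributable cases ≈ PN × (exposed cases) = 0.57844 × 1635 ≈ 945.75.

about 946 cases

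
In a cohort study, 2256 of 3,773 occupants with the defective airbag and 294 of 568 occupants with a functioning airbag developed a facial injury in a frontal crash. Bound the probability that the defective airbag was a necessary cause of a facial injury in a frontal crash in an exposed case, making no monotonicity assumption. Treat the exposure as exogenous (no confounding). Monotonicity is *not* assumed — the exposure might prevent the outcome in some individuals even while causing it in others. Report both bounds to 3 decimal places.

p₁ = P(outcome | exposed) = 2256/3773 = 0.59793
p₀ = P(outcome | unexposed) = 294/568 = 0.51761
Under exogeneity alone the bounds on PN are max{0,(p₁−p₀)/p₁} ≤ PN ≤ min{1,(1−p₀)/p₁}.
  lower = (p₁ − p₀)/p₁ = 0.080327 / 0.59793 ≈ 0.1343
  upper = min{1, (1 − p₀)/p₁} = 0.48239 / 0.59793 ≈ 0.8068

0.134 ≤ PN ≤ 0.807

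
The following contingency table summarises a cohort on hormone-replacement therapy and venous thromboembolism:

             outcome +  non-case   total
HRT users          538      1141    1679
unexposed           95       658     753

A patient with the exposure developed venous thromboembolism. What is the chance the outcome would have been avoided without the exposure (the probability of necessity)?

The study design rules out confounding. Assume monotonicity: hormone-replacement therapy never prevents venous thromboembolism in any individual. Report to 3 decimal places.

PN ≈ 0.606

p₁ = P(outcome | exposed) = 538/1679 = 0.32043
p₀ = P(outcome | unexposed) = 95/753 = 0.12616
Under exogeneity and monotonicity, PN = (p₁ − p₀) / p₁.
PN = (0.32043 − 0.12616) / 0.32043 = 0.19427 / 0.32043 ≈ 0.6063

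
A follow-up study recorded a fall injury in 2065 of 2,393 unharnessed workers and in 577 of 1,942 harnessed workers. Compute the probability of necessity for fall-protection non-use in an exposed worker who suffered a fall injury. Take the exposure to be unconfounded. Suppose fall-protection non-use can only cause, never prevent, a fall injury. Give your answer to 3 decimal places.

p₁ = P(outcome | exposed) = 2065/2393 = 0.86293
p₀ = P(outcome | unexposed) = 577/1942 = 0.29712
Under exogeneity and monotonicity, PN = (p₁ − p₀) / p₁.
PN = (0.86293 − 0.29712) / 0.86293 = 0.56582 / 0.86293 ≈ 0.6557

PN ≈ 0.656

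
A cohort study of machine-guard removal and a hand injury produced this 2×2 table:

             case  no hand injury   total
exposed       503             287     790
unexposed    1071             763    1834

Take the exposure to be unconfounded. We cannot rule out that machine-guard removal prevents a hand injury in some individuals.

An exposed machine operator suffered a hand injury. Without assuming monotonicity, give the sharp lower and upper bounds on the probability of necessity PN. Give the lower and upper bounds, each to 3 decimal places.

p₁ = P(outcome | exposed) = 503/790 = 0.63671
p₀ = P(outcome | unexposed) = 1071/1834 = 0.58397
Under exogeneity alone the bounds on PN are max{0,(p₁−p₀)/p₁} ≤ PN ≤ min{1,(1−p₀)/p₁}.
  lower = (p₁ − p₀)/p₁ = 0.052739 / 0.63671 ≈ 0.0828
  upper = min{1, (1 − p₀)/p₁} = 0.41603 / 0.63671 ≈ 0.6534

0.083 ≤ PN ≤ 0.653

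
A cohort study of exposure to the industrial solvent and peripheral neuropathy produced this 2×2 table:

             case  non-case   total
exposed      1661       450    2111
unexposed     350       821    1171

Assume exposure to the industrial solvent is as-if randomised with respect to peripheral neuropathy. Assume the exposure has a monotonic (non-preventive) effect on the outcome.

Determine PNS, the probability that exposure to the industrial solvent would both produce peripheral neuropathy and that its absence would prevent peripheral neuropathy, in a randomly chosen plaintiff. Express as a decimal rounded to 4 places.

p₁ = P(outcome | exposed) = 1661/2111 = 0.78683
p₀ = P(outcome | unexposed) = 350/1171 = 0.29889
Under exogeneity and monotonicity, PNS = p₁ − p₀.
PNS = 0.78683 − 0.29889 = 0.48794

PNS ≈ 0.4879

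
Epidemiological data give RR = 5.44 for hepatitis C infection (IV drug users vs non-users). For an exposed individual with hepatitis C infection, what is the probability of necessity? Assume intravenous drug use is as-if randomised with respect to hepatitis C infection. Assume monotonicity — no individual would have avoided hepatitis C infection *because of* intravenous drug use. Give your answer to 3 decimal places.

Under exogeneity and monotonicity, PN = (RR − 1) / RR = 1 − 1/RR.
PN = (5.44 − 1) / 5.44 = 4.44 / 5.44 ≈ 0.8162

PN ≈ 0.816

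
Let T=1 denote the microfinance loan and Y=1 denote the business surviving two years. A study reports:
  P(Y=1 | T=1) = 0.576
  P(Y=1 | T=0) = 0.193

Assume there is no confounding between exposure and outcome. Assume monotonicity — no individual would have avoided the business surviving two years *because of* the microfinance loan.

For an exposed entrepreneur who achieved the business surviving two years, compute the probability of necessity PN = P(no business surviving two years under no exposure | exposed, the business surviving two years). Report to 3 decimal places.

Let p₁ = 0.576, p₀ = 0.193.
Under exogeneity and monotonicity, PN = (p₁ − p₀) / p₁.
PN = (0.576 − 0.193) / 0.576 = 0.383 / 0.576 ≈ 0.6649

PN ≈ 0.665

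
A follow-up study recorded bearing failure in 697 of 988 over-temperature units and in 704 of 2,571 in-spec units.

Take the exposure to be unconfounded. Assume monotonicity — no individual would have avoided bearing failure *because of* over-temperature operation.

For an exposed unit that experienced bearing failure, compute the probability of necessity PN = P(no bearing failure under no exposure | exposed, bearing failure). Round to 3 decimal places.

p₁ = P(outcome | exposed) = 697/988 = 0.70547
p₀ = P(outcome | unexposed) = 704/2571 = 0.27382
Under exogeneity and monotonicity, PN = (p₁ − p₀) / p₁.
PN = (0.70547 − 0.27382) / 0.70547 = 0.43164 / 0.70547 ≈ 0.6119

PN ≈ 0.612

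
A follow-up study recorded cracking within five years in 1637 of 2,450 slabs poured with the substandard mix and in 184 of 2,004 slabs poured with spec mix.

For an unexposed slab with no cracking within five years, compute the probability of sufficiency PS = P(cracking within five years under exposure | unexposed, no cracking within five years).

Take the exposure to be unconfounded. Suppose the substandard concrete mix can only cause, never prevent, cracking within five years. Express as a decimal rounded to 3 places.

p₁ = P(outcome | exposed) = 1637/2450 = 0.66816
p₀ = P(outcome | unexposed) = 184/2004 = 0.091816
Under exogeneity and monotonicity, PS = (p₁ − p₀) / (1 − p₀).
PS = (0.66816 − 0.091816) / (1 − 0.091816) = 0.57635 / 0.90818 ≈ 0.6346

PS ≈ 0.635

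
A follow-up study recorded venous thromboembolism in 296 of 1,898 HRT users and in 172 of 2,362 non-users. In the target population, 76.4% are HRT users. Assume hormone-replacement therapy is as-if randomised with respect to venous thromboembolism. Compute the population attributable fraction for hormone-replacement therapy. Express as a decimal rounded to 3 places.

p₁ = P(outcome | exposed) = 296/1898 = 0.15595
p₀ = P(outcome | unexposed) = 172/2362 = 0.07282
Overall risk P(Y=1) = π·p₁ + (1−π)·p₀ = 0.764×0.15595 + 0.236×0.07282 = 0.13633.
Under exogeneity, PAF = [P(Y=1) − p₀] / P(Y=1).
PAF = (0.13633 − 0.07282) / 0.13633 ≈ 0.4659

PAF ≈ 0.466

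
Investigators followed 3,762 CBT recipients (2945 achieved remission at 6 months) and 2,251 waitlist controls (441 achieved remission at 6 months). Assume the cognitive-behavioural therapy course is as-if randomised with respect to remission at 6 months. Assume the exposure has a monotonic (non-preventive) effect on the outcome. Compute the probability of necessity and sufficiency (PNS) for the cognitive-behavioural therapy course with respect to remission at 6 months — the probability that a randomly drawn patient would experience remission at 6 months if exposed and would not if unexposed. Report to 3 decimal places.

p₁ = P(outcome | exposed) = 2945/3762 = 0.78283
p₀ = P(outcome | unexposed) = 441/2251 = 0.19591
Under exogeneity and monotonicity, PNS = p₁ − p₀.
PNS = 0.78283 − 0.19591 = 0.58692

PNS ≈ 0.587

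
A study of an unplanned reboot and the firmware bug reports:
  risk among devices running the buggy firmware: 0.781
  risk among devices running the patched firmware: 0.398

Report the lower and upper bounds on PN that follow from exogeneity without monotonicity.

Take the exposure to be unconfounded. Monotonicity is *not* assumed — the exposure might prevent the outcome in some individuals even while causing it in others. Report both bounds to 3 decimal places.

Let p₁ = 0.781, p₀ = 0.398.
Under exogeneity alone the bounds on PN are max{0,(p₁−p₀)/p₁} ≤ PN ≤ min{1,(1−p₀)/p₁}.
  lower = (p₁ − p₀)/p₁ = 0.383 / 0.781 ≈ 0.4904
  upper = min{1, (1 − p₀)/p₁} = 0.602 / 0.781 ≈ 0.7708

0.490 ≤ PN ≤ 0.771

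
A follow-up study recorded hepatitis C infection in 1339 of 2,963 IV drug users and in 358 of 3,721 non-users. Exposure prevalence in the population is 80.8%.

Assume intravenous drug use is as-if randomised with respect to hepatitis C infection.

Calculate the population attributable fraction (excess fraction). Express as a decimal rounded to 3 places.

p₁ = P(outcome | exposed) = 1339/2963 = 0.45191
p₀ = P(outcome | unexposed) = 358/3721 = 0.096211
Overall risk P(Y=1) = π·p₁ + (1−π)·p₀ = 0.808×0.45191 + 0.192×0.096211 = 0.38361.
Under exogeneity, PAF = [P(Y=1) − p₀] / P(Y=1).
PAF = (0.38361 − 0.096211) / 0.38361 ≈ 0.7492

PAF ≈ 0.749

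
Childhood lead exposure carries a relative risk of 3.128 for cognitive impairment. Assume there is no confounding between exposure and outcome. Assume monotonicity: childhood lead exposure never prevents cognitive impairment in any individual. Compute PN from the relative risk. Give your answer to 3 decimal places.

Under exogeneity and monotonicity, PN = (RR − 1) / RR = 1 − 1/RR.
PN = (3.128 − 1) / 3.128 = 2.128 / 3.128 ≈ 0.6803

PN ≈ 0.680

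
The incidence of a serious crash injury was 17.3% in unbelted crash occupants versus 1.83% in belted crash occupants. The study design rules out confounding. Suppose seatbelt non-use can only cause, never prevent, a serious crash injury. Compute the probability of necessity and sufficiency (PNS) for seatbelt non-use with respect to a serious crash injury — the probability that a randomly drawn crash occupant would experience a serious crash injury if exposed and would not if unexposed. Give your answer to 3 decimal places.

PNS ≈ 0.155

p₁ = 0.173, p₀ = 0.0183.
Under exogeneity and monotonicity, PNS = p₁ − p₀.
PNS = 0.173 − 0.0183 = 0.1547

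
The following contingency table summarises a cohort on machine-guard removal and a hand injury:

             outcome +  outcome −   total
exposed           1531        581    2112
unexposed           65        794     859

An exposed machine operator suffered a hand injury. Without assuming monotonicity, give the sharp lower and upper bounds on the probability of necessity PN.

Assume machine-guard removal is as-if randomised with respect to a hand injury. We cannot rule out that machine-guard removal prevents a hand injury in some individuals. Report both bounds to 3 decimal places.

0.896 ≤ PN ≤ 1.000

p₁ = P(outcome | exposed) = 1531/2112 = 0.72491
p₀ = P(outcome | unexposed) = 65/859 = 0.075669
Under exogeneity alone the bounds on PN are max{0,(p₁−p₀)/p₁} ≤ PN ≤ min{1,(1−p₀)/p₁}.
  lower = (p₁ − p₀)/p₁ = 0.64924 / 0.72491 ≈ 0.8956
  upper = min{1, (1 − p₀)/p₁} = 0.92433 / 0.72491 ≈ 1.2751 → capped at 1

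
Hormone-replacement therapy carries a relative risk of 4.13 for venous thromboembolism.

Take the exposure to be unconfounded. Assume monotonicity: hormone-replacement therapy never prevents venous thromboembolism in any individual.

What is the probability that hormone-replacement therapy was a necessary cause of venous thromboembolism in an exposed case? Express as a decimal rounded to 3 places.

Under exogeneity and monotonicity, PN = (RR − 1) / RR = 1 − 1/RR.
PN = (4.13 − 1) / 4.13 = 3.13 / 4.13 ≈ 0.7579

PN ≈ 0.758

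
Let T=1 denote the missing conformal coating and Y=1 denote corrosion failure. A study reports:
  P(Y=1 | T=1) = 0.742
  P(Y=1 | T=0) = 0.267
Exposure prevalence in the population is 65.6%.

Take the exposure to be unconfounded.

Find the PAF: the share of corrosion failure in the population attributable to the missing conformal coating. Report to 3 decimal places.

Let p₁ = 0.742, p₀ = 0.267.
Overall risk P(Y=1) = π·p₁ + (1−π)·p₀ = 0.656×0.742 + 0.344×0.267 = 0.5786.
Under exogeneity, PAF = [P(Y=1) − p₀] / P(Y=1).
PAF = (0.5786 − 0.267) / 0.5786 ≈ 0.5385

PAF ≈ 0.539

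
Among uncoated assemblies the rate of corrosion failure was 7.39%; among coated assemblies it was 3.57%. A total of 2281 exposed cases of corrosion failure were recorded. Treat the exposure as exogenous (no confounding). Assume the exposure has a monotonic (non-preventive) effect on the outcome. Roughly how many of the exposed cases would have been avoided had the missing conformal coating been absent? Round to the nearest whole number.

p₁ = 0.0739, p₀ = 0.0357.
PN = (p₁ − p₀)/p₁ = (0.0739 − 0.0357) / 0.0739 ≈ 0.51691.
Attributable cases ≈ PN × (exposed cases) = 0.51691 × 2281 ≈ 1179.08.

about 1179 cases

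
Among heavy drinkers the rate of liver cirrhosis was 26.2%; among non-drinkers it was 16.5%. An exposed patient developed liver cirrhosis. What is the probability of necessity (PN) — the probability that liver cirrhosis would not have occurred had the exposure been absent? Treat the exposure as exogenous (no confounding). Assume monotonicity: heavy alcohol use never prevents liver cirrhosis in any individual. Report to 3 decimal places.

p₁ = 0.262, p₀ = 0.165.
Under exogeneity and monotonicity, PN = (p₁ − p₀) / p₁.
PN = (0.262 − 0.165) / 0.262 = 0.097 / 0.262 ≈ 0.3702

PN ≈ 0.370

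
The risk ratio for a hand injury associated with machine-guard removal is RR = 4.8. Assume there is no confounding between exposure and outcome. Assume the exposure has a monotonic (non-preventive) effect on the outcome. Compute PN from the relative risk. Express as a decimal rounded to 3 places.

PN ≈ 0.792

Under exogeneity and monotonicity, PN = (RR − 1) / RR = 1 − 1/RR.
PN = (4.8 − 1) / 4.8 = 3.8 / 4.8 ≈ 0.7917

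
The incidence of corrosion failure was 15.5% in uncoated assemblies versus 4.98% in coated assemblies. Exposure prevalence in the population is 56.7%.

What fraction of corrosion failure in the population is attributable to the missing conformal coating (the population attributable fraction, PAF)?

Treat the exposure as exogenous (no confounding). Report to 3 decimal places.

p₁ = 0.155, p₀ = 0.0498.
Overall risk P(Y=1) = π·p₁ + (1−π)·p₀ = 0.567×0.155 + 0.433×0.0498 = 0.10945.
Under exogeneity, PAF = [P(Y=1) − p₀] / P(Y=1).
PAF = (0.10945 − 0.0498) / 0.10945 ≈ 0.5450

PAF ≈ 0.545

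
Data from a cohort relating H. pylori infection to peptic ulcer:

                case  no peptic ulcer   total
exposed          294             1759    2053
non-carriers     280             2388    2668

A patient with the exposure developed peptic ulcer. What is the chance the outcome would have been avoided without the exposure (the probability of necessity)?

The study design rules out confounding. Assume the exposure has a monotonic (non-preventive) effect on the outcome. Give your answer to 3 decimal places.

p₁ = P(outcome | exposed) = 294/2053 = 0.14321
p₀ = P(outcome | unexposed) = 280/2668 = 0.10495
Under exogeneity and monotonicity, PN = (p₁ − p₀)/p₁.
PN = (0.14321 − 0.10495) / 0.14321 ≈ 0.2672

PN ≈ 0.267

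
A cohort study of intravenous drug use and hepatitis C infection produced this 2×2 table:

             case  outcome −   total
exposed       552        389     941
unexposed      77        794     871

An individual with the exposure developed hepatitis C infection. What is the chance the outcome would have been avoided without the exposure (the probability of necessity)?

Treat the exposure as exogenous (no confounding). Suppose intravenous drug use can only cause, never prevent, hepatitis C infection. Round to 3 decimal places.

PN ≈ 0.849

p₁ = P(outcome | exposed) = 552/941 = 0.58661
p₀ = P(outcome | unexposed) = 77/871 = 0.088404
Under exogeneity and monotonicity, PN = (p₁ − p₀) / p₁.
PN = (0.58661 − 0.088404) / 0.58661 = 0.49821 / 0.58661 ≈ 0.8493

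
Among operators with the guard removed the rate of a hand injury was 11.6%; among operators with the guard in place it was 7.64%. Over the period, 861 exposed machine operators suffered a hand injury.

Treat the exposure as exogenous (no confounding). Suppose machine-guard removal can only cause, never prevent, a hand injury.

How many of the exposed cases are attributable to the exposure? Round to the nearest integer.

p₁ = 0.116, p₀ = 0.0764.
PN = (p₁ − p₀)/p₁ = (0.116 − 0.0764) / 0.116 ≈ 0.34138.
Attributable cases ≈ PN × (exposed cases) = 0.34138 × 861 ≈ 293.93.

about 294 cases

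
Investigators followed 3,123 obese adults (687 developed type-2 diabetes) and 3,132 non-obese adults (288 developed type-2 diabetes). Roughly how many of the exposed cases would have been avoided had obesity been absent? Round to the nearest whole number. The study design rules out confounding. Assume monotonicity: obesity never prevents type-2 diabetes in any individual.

about 400 cases

p₁ = P(outcome | exposed) = 687/3123 = 0.21998
p₀ = P(outcome | unexposed) = 288/3132 = 0.091954
PN = (p₁ − p₀)/p₁ = (0.21998 − 0.091954) / 0.21998 ≈ 0.58199.
Attributable cases ≈ PN × (exposed cases) = 0.58199 × 687 ≈ 399.83.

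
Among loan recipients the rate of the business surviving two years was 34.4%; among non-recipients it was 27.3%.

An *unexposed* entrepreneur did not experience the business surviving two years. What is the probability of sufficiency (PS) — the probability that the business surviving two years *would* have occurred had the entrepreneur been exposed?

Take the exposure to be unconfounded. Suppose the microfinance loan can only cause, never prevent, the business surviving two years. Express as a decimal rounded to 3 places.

p₁ = 0.344, p₀ = 0.273.
Under exogeneity and monotonicity, PS = (p₁ − p₀) / (1 − p₀).
PS = (0.344 − 0.273) / (1 − 0.273) = 0.071 / 0.727 ≈ 0.0977

PS ≈ 0.098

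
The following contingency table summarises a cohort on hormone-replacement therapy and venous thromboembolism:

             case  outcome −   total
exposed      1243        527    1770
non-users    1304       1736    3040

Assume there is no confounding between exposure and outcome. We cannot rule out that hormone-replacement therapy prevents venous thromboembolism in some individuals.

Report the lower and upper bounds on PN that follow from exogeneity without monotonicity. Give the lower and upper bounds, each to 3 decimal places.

0.389 ≤ PN ≤ 0.813

p₁ = P(outcome | exposed) = 1243/1770 = 0.70226
p₀ = P(outcome | unexposed) = 1304/3040 = 0.42895
Under exogeneity alone the bounds on PN are max{0,(p₁−p₀)/p₁} ≤ PN ≤ min{1,(1−p₀)/p₁}.
  lower = (p₁ − p₀)/p₁ = 0.27331 / 0.70226 ≈ 0.3892
  upper = min{1, (1 − p₀)/p₁} = 0.57105 / 0.70226 ≈ 0.8132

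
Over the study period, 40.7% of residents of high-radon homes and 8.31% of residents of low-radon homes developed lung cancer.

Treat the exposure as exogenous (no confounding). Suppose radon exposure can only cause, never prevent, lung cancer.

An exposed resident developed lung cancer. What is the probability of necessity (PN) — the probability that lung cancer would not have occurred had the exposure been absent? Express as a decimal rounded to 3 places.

p₁ = 0.407, p₀ = 0.0831.
Under exogeneity and monotonicity, PN = (p₁ − p₀) / p₁.
PN = (0.407 − 0.0831) / 0.407 = 0.3239 / 0.407 ≈ 0.7958

PN ≈ 0.796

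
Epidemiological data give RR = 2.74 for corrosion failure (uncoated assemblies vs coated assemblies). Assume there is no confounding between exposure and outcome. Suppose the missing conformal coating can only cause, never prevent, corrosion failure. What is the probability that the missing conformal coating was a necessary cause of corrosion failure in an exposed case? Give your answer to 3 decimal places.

Under exogeneity and monotonicity, PN = (RR − 1) / RR = 1 − 1/RR.
PN = (2.74 − 1) / 2.74 = 1.74 / 2.74 ≈ 0.6350

PN ≈ 0.635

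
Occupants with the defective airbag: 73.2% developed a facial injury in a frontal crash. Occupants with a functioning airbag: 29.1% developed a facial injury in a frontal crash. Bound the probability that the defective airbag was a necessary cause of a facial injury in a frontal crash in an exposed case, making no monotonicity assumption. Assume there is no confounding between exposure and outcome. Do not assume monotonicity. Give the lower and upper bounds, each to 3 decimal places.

p₁ = 0.732, p₀ = 0.291.
Under exogeneity alone the bounds on PN are max{0,(p₁−p₀)/p₁} ≤ PN ≤ min{1,(1−p₀)/p₁}.
  lower = (p₁ − p₀)/p₁ = 0.441 / 0.732 ≈ 0.6025
  upper = min{1, (1 − p₀)/p₁} = 0.709 / 0.732 ≈ 0.9686

0.602 ≤ PN ≤ 0.969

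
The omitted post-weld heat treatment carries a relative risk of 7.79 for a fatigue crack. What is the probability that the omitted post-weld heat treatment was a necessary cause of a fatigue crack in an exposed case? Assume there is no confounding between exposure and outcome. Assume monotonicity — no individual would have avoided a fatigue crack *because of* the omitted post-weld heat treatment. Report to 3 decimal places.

Under exogeneity and monotonicity, PN = (RR − 1) / RR = 1 − 1/RR.
PN = (7.79 − 1) / 7.79 = 6.79 / 7.79 ≈ 0.8716

PN ≈ 0.872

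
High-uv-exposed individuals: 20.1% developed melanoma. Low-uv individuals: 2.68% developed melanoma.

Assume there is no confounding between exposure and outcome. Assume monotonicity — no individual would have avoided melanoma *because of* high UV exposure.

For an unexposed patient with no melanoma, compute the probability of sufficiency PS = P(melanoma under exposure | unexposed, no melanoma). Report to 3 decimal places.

PS ≈ 0.179

p₁ = 0.201, p₀ = 0.0268.
Under exogeneity and monotonicity, PS = (p₁ − p₀) / (1 − p₀).
PS = (0.201 − 0.0268) / (1 − 0.0268) = 0.1742 / 0.9732 ≈ 0.1790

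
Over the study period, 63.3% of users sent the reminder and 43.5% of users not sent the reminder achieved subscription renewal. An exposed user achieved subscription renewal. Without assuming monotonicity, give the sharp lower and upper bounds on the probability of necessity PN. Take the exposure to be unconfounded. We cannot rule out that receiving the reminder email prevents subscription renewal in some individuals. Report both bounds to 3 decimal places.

p₁ = 0.633, p₀ = 0.435.
Under exogeneity alone the bounds on PN are max{0,(p₁−p₀)/p₁} ≤ PN ≤ min{1,(1−p₀)/p₁}.
  lower = (p₁ − p₀)/p₁ = 0.198 / 0.633 ≈ 0.3128
  upper = min{1, (1 − p₀)/p₁} = 0.565 / 0.633 ≈ 0.8926

0.313 ≤ PN ≤ 0.893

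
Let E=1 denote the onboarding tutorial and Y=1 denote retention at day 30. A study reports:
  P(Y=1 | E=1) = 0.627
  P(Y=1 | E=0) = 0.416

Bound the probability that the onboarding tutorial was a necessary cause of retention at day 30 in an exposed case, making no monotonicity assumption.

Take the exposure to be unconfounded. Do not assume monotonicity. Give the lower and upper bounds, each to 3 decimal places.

0.337 ≤ PN ≤ 0.931

Let p₁ = 0.627, p₀ = 0.416.
Under exogeneity alone the bounds on PN are max{0,(p₁−p₀)/p₁} ≤ PN ≤ min{1,(1−p₀)/p₁}.
  lower = (p₁ − p₀)/p₁ = 0.211 / 0.627 ≈ 0.3365
  upper = min{1, (1 − p₀)/p₁} = 0.584 / 0.627 ≈ 0.9314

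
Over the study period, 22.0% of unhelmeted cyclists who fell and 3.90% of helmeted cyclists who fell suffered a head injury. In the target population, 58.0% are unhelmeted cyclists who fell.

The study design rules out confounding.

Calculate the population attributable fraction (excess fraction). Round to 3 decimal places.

PAF ≈ 0.729

p₁ = 0.22, p₀ = 0.039.
Overall risk P(Y=1) = π·p₁ + (1−π)·p₀ = 0.58×0.22 + 0.42×0.039 = 0.14398.
Under exogeneity, PAF = [P(Y=1) − p₀] / P(Y=1).
PAF = (0.14398 − 0.039) / 0.14398 ≈ 0.7291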